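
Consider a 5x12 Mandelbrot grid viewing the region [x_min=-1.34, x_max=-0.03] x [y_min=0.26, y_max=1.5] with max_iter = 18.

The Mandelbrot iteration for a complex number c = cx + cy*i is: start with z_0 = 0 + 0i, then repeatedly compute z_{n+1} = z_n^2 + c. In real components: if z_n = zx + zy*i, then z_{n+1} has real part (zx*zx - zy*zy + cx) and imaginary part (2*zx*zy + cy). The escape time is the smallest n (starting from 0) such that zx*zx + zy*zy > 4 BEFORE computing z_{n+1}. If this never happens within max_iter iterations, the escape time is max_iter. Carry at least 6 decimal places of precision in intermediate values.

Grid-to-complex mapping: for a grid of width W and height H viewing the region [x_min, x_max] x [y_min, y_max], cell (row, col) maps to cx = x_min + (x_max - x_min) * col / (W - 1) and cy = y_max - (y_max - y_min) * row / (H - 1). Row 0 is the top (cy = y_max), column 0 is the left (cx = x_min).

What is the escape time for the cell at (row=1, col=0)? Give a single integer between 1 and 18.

z_0 = 0 + 0i, c = -1.3400 + 1.3873i
Iter 1: z = -1.3400 + 1.3873i, |z|^2 = 3.7201
Iter 2: z = -1.4689 + -2.3306i, |z|^2 = 7.5895
Escaped at iteration 2

Answer: 2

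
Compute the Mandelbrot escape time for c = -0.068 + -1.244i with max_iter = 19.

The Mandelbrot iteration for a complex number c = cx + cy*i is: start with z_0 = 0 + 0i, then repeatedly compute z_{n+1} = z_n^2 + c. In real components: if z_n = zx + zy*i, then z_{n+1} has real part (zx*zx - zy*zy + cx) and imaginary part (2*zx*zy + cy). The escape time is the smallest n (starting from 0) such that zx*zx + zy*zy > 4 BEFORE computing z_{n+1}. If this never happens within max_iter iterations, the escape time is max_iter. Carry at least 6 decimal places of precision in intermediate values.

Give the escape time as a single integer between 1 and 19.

Answer: 3

Derivation:
z_0 = 0 + 0i, c = -0.0680 + -1.2440i
Iter 1: z = -0.0680 + -1.2440i, |z|^2 = 1.5522
Iter 2: z = -1.6109 + -1.0748i, |z|^2 = 3.7503
Iter 3: z = 1.3718 + 2.2189i, |z|^2 = 6.8052
Escaped at iteration 3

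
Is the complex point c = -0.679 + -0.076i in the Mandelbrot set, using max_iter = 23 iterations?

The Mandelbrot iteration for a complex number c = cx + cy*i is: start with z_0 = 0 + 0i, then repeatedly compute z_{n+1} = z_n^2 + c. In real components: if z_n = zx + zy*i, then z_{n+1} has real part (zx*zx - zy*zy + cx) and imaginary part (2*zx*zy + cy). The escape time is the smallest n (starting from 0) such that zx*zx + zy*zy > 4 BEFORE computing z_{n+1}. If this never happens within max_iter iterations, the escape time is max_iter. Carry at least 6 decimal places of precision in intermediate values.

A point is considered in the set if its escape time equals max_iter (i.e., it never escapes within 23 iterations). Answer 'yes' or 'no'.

Answer: yes

Derivation:
z_0 = 0 + 0i, c = -0.6790 + -0.0760i
Iter 1: z = -0.6790 + -0.0760i, |z|^2 = 0.4668
Iter 2: z = -0.2237 + 0.0272i, |z|^2 = 0.0508
Iter 3: z = -0.6297 + -0.0882i, |z|^2 = 0.4043
Iter 4: z = -0.2903 + 0.0350i, |z|^2 = 0.0855
Iter 5: z = -0.5960 + -0.0963i, |z|^2 = 0.3645
Iter 6: z = -0.3331 + 0.0388i, |z|^2 = 0.1125
Iter 7: z = -0.5696 + -0.1019i, |z|^2 = 0.3348
Iter 8: z = -0.3650 + 0.0400i, |z|^2 = 0.1348
Iter 9: z = -0.5474 + -0.1052i, |z|^2 = 0.3107
Iter 10: z = -0.3904 + 0.0392i, |z|^2 = 0.1540
Iter 11: z = -0.5281 + -0.1066i, |z|^2 = 0.2902
Iter 12: z = -0.4115 + 0.0366i, |z|^2 = 0.1707
Iter 13: z = -0.5110 + -0.1061i, |z|^2 = 0.2724
Iter 14: z = -0.4291 + 0.0325i, |z|^2 = 0.1852
Iter 15: z = -0.4959 + -0.1039i, |z|^2 = 0.2567
Iter 16: z = -0.4439 + 0.0270i, |z|^2 = 0.1977
Iter 17: z = -0.4827 + -0.1000i, |z|^2 = 0.2430
Iter 18: z = -0.4560 + 0.0205i, |z|^2 = 0.2083
Iter 19: z = -0.4715 + -0.0947i, |z|^2 = 0.2313
Iter 20: z = -0.4657 + 0.0133i, |z|^2 = 0.2170
Iter 21: z = -0.4623 + -0.0884i, |z|^2 = 0.2216
Iter 22: z = -0.4731 + 0.0057i, |z|^2 = 0.2238
Did not escape in 23 iterations → in set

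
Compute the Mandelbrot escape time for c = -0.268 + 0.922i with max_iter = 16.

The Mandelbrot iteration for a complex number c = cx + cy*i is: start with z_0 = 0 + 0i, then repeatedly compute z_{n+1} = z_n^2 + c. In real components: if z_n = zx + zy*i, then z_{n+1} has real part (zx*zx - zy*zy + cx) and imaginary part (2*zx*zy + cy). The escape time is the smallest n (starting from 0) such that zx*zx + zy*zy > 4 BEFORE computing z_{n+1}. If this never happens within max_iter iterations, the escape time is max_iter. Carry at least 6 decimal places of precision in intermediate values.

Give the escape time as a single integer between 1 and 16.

z_0 = 0 + 0i, c = -0.2680 + 0.9220i
Iter 1: z = -0.2680 + 0.9220i, |z|^2 = 0.9219
Iter 2: z = -1.0463 + 0.4278i, |z|^2 = 1.2777
Iter 3: z = 0.6436 + 0.0268i, |z|^2 = 0.4150
Iter 4: z = 0.1456 + 0.9565i, |z|^2 = 0.9361
Iter 5: z = -1.1617 + 1.2004i, |z|^2 = 2.7906
Iter 6: z = -0.3595 + -1.8671i, |z|^2 = 3.6155
Iter 7: z = -3.6250 + 2.2645i, |z|^2 = 18.2684
Escaped at iteration 7

Answer: 7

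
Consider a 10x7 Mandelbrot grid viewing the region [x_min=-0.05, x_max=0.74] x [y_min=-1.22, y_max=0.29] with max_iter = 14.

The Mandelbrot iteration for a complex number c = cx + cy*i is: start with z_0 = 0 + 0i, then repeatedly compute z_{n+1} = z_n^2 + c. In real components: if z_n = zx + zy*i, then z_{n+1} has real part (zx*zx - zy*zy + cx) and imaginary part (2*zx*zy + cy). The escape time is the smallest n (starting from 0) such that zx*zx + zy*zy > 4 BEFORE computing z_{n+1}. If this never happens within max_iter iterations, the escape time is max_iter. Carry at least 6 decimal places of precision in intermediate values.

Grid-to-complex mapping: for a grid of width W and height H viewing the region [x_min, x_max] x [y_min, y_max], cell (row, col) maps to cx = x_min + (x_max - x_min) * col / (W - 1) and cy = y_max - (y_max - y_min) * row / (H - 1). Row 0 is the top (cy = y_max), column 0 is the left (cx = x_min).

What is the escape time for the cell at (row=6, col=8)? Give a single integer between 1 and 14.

Answer: 2

Derivation:
z_0 = 0 + 0i, c = 0.6522 + -1.2200i
Iter 1: z = 0.6522 + -1.2200i, |z|^2 = 1.9138
Iter 2: z = -0.4108 + -2.8114i, |z|^2 = 8.0728
Escaped at iteration 2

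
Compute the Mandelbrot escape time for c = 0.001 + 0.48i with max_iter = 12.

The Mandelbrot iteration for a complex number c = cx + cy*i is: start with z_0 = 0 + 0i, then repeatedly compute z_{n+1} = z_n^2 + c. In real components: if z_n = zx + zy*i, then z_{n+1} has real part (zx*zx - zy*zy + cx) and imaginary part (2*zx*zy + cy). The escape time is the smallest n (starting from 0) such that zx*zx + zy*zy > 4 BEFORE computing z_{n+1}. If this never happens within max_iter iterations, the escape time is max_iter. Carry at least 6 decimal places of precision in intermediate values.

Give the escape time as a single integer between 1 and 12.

Answer: 12

Derivation:
z_0 = 0 + 0i, c = 0.0010 + 0.4800i
Iter 1: z = 0.0010 + 0.4800i, |z|^2 = 0.2304
Iter 2: z = -0.2294 + 0.4810i, |z|^2 = 0.2839
Iter 3: z = -0.1777 + 0.2593i, |z|^2 = 0.0988
Iter 4: z = -0.0347 + 0.3878i, |z|^2 = 0.1516
Iter 5: z = -0.1482 + 0.4531i, |z|^2 = 0.2273
Iter 6: z = -0.1823 + 0.3457i, |z|^2 = 0.1527
Iter 7: z = -0.0853 + 0.3539i, |z|^2 = 0.1325
Iter 8: z = -0.1170 + 0.4196i, |z|^2 = 0.1898
Iter 9: z = -0.1614 + 0.3818i, |z|^2 = 0.1718
Iter 10: z = -0.1187 + 0.3567i, |z|^2 = 0.1414
Iter 11: z = -0.1122 + 0.3953i, |z|^2 = 0.1688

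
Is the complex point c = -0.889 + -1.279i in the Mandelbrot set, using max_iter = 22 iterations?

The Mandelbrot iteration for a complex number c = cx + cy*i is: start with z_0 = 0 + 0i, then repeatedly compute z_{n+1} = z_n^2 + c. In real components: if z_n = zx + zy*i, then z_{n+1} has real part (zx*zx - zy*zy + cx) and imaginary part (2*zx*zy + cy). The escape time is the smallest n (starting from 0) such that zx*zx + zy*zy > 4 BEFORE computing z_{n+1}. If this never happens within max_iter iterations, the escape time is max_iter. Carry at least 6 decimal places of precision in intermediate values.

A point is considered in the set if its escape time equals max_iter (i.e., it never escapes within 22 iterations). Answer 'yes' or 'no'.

z_0 = 0 + 0i, c = -0.8890 + -1.2790i
Iter 1: z = -0.8890 + -1.2790i, |z|^2 = 2.4262
Iter 2: z = -1.7345 + 0.9951i, |z|^2 = 3.9987
Iter 3: z = 1.1294 + -4.7309i, |z|^2 = 23.6571
Escaped at iteration 3

Answer: no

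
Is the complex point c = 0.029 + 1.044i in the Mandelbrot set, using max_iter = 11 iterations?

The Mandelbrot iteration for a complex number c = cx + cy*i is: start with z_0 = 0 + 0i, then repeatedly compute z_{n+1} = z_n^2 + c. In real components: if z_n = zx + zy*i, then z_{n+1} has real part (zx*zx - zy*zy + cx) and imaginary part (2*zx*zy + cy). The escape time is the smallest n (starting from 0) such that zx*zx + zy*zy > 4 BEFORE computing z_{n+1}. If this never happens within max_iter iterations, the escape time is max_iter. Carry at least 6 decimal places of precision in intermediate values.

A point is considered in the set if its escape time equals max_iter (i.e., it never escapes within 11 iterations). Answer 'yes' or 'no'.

Answer: no

Derivation:
z_0 = 0 + 0i, c = 0.0290 + 1.0440i
Iter 1: z = 0.0290 + 1.0440i, |z|^2 = 1.0908
Iter 2: z = -1.0601 + 1.1046i, |z|^2 = 2.3438
Iter 3: z = -0.0672 + -1.2979i, |z|^2 = 1.6890
Iter 4: z = -1.6509 + 1.2185i, |z|^2 = 4.2103
Escaped at iteration 4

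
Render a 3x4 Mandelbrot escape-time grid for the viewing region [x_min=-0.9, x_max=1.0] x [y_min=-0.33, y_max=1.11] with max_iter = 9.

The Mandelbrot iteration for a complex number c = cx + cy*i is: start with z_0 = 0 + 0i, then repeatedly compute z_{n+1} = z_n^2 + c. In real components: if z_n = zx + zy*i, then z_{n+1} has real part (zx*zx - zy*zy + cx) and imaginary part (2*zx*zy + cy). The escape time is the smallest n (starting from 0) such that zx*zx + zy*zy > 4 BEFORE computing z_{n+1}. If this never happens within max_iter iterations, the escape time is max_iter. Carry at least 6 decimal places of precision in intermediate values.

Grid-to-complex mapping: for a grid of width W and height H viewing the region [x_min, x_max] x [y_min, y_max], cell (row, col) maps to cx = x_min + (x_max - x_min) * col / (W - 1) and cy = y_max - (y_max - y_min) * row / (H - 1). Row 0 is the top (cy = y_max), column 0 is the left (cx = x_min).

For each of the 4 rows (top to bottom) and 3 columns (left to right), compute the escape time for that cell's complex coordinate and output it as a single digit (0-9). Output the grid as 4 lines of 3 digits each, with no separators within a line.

Answer: 342
592
992
992

Derivation:
(row=0, col=0): c = -0.9000 + 1.1100i → escape time 3
(row=0, col=1): c = 0.0500 + 1.1100i → escape time 4
(row=0, col=2): c = 1.0000 + 1.1100i → escape time 2
(row=1, col=0): c = -0.9000 + 0.6300i → escape time 5
(row=1, col=1): c = 0.0500 + 0.6300i → escape time 9
(row=1, col=2): c = 1.0000 + 0.6300i → escape time 2
(row=2, col=0): c = -0.9000 + 0.1500i → escape time 9
(row=2, col=1): c = 0.0500 + 0.1500i → escape time 9
(row=2, col=2): c = 1.0000 + 0.1500i → escape time 2
(row=3, col=0): c = -0.9000 + -0.3300i → escape time 9
(row=3, col=1): c = 0.0500 + -0.3300i → escape time 9
(row=3, col=2): c = 1.0000 + -0.3300i → escape time 2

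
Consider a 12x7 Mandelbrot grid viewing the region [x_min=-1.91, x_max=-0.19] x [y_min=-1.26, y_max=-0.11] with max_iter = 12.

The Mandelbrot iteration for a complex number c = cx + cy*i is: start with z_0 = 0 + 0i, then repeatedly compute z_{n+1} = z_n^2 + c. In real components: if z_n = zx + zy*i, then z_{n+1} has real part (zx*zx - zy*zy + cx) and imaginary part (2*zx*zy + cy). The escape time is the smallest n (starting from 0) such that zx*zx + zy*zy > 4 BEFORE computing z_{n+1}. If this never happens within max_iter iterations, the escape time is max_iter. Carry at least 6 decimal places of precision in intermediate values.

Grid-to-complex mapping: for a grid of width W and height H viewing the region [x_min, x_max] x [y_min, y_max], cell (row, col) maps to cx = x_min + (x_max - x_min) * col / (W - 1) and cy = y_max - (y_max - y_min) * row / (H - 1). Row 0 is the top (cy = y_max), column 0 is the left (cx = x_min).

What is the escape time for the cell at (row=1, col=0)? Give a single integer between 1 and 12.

Answer: 3

Derivation:
z_0 = 0 + 0i, c = -1.9100 + -0.3017i
Iter 1: z = -1.9100 + -0.3017i, |z|^2 = 3.7391
Iter 2: z = 1.6471 + 0.8507i, |z|^2 = 3.4366
Iter 3: z = 0.0792 + 2.5007i, |z|^2 = 6.2598
Escaped at iteration 3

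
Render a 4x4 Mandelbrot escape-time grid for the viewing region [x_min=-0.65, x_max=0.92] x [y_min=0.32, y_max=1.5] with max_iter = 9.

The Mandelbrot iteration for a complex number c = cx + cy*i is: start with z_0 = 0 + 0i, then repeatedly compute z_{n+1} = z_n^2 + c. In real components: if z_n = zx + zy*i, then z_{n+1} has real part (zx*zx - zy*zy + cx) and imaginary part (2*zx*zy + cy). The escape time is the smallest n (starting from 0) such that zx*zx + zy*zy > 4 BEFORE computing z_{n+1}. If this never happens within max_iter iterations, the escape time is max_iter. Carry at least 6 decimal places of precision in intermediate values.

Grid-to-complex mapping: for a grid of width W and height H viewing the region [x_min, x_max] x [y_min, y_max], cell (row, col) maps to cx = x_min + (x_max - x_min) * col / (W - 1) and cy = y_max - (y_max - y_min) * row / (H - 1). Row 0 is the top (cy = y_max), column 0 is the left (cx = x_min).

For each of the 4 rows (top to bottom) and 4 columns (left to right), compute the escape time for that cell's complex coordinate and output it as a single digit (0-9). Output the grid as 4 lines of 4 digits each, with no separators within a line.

Answer: 2222
3522
5952
9993

Derivation:
(row=0, col=0): c = -0.6500 + 1.5000i → escape time 2
(row=0, col=1): c = -0.1267 + 1.5000i → escape time 2
(row=0, col=2): c = 0.3967 + 1.5000i → escape time 2
(row=0, col=3): c = 0.9200 + 1.5000i → escape time 2
(row=1, col=0): c = -0.6500 + 1.1067i → escape time 3
(row=1, col=1): c = -0.1267 + 1.1067i → escape time 5
(row=1, col=2): c = 0.3967 + 1.1067i → escape time 2
(row=1, col=3): c = 0.9200 + 1.1067i → escape time 2
(row=2, col=0): c = -0.6500 + 0.7133i → escape time 5
(row=2, col=1): c = -0.1267 + 0.7133i → escape time 9
(row=2, col=2): c = 0.3967 + 0.7133i → escape time 5
(row=2, col=3): c = 0.9200 + 0.7133i → escape time 2
(row=3, col=0): c = -0.6500 + 0.3200i → escape time 9
(row=3, col=1): c = -0.1267 + 0.3200i → escape time 9
(row=3, col=2): c = 0.3967 + 0.3200i → escape time 9
(row=3, col=3): c = 0.9200 + 0.3200i → escape time 3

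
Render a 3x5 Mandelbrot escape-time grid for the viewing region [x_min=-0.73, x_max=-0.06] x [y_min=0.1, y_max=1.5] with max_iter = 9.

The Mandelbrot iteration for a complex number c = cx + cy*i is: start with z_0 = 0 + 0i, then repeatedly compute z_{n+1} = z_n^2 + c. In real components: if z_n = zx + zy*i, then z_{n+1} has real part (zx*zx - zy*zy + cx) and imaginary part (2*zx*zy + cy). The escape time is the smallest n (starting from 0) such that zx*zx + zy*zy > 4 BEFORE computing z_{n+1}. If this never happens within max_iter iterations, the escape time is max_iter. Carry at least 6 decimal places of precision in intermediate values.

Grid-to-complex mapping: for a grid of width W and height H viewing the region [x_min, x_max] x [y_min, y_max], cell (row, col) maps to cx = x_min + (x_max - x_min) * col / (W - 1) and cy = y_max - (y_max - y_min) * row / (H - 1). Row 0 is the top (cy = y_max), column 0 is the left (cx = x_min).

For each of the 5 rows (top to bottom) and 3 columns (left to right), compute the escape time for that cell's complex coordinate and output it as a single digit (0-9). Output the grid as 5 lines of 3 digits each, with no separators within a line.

Answer: 222
334
469
899
999

Derivation:
(row=0, col=0): c = -0.7300 + 1.5000i → escape time 2
(row=0, col=1): c = -0.3950 + 1.5000i → escape time 2
(row=0, col=2): c = -0.0600 + 1.5000i → escape time 2
(row=1, col=0): c = -0.7300 + 1.1500i → escape time 3
(row=1, col=1): c = -0.3950 + 1.1500i → escape time 3
(row=1, col=2): c = -0.0600 + 1.1500i → escape time 4
(row=2, col=0): c = -0.7300 + 0.8000i → escape time 4
(row=2, col=1): c = -0.3950 + 0.8000i → escape time 6
(row=2, col=2): c = -0.0600 + 0.8000i → escape time 9
(row=3, col=0): c = -0.7300 + 0.4500i → escape time 8
(row=3, col=1): c = -0.3950 + 0.4500i → escape time 9
(row=3, col=2): c = -0.0600 + 0.4500i → escape time 9
(row=4, col=0): c = -0.7300 + 0.1000i → escape time 9
(row=4, col=1): c = -0.3950 + 0.1000i → escape time 9
(row=4, col=2): c = -0.0600 + 0.1000i → escape time 9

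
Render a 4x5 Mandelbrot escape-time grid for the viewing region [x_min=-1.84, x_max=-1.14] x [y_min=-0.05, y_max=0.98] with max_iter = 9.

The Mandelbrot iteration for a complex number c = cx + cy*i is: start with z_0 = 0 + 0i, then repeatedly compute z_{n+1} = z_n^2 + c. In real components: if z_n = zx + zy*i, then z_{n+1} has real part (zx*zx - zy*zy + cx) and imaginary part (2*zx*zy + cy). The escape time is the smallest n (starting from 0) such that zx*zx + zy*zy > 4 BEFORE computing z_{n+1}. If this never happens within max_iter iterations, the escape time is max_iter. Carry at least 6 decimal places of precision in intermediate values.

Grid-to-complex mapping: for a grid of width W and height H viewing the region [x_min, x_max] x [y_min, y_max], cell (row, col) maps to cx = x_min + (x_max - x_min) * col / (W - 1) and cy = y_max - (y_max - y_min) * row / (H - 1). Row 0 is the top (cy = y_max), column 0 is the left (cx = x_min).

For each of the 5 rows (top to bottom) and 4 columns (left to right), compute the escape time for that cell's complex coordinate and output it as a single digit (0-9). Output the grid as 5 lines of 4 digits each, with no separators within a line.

Answer: 1233
2333
3345
4579
6799

Derivation:
(row=0, col=0): c = -1.8400 + 0.9800i → escape time 1
(row=0, col=1): c = -1.6067 + 0.9800i → escape time 2
(row=0, col=2): c = -1.3733 + 0.9800i → escape time 3
(row=0, col=3): c = -1.1400 + 0.9800i → escape time 3
(row=1, col=0): c = -1.8400 + 0.7225i → escape time 2
(row=1, col=1): c = -1.6067 + 0.7225i → escape time 3
(row=1, col=2): c = -1.3733 + 0.7225i → escape time 3
(row=1, col=3): c = -1.1400 + 0.7225i → escape time 3
(row=2, col=0): c = -1.8400 + 0.4650i → escape time 3
(row=2, col=1): c = -1.6067 + 0.4650i → escape time 3
(row=2, col=2): c = -1.3733 + 0.4650i → escape time 4
(row=2, col=3): c = -1.1400 + 0.4650i → escape time 5
(row=3, col=0): c = -1.8400 + 0.2075i → escape time 4
(row=3, col=1): c = -1.6067 + 0.2075i → escape time 5
(row=3, col=2): c = -1.3733 + 0.2075i → escape time 7
(row=3, col=3): c = -1.1400 + 0.2075i → escape time 9
(row=4, col=0): c = -1.8400 + -0.0500i → escape time 6
(row=4, col=1): c = -1.6067 + -0.0500i → escape time 7
(row=4, col=2): c = -1.3733 + -0.0500i → escape time 9
(row=4, col=3): c = -1.1400 + -0.0500i → escape time 9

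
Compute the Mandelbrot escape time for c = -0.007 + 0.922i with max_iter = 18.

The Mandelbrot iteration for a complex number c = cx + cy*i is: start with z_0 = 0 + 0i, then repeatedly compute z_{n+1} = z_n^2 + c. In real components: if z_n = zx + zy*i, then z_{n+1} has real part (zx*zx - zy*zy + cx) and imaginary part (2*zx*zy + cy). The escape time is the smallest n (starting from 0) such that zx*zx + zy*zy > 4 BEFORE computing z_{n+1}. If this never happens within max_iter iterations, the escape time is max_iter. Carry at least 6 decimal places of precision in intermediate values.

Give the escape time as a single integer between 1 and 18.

Answer: 7

Derivation:
z_0 = 0 + 0i, c = -0.0070 + 0.9220i
Iter 1: z = -0.0070 + 0.9220i, |z|^2 = 0.8501
Iter 2: z = -0.8570 + 0.9091i, |z|^2 = 1.5610
Iter 3: z = -0.0989 + -0.6362i, |z|^2 = 0.4146
Iter 4: z = -0.4020 + 1.0479i, |z|^2 = 1.2597
Iter 5: z = -0.9435 + 0.0794i, |z|^2 = 0.8965
Iter 6: z = 0.8768 + 0.7721i, |z|^2 = 1.3650
Iter 7: z = 0.1657 + 2.2760i, |z|^2 = 5.2076
Escaped at iteration 7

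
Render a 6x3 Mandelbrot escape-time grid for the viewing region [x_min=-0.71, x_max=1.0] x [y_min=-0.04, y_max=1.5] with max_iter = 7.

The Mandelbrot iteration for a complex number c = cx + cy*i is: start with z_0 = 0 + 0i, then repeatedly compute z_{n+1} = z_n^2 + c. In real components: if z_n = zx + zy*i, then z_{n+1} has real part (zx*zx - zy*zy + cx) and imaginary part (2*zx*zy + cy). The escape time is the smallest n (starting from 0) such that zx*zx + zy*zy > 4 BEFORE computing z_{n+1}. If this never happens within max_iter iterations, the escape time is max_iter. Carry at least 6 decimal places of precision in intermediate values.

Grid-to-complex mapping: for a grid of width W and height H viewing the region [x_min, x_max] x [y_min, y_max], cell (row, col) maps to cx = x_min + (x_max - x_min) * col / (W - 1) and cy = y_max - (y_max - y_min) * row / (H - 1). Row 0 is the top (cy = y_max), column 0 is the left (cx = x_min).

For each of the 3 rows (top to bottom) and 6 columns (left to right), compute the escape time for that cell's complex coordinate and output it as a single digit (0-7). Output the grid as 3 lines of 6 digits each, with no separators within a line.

Answer: 222222
477632
777742

Derivation:
(row=0, col=0): c = -0.7100 + 1.5000i → escape time 2
(row=0, col=1): c = -0.3680 + 1.5000i → escape time 2
(row=0, col=2): c = -0.0260 + 1.5000i → escape time 2
(row=0, col=3): c = 0.3160 + 1.5000i → escape time 2
(row=0, col=4): c = 0.6580 + 1.5000i → escape time 2
(row=0, col=5): c = 1.0000 + 1.5000i → escape time 2
(row=1, col=0): c = -0.7100 + 0.7300i → escape time 4
(row=1, col=1): c = -0.3680 + 0.7300i → escape time 7
(row=1, col=2): c = -0.0260 + 0.7300i → escape time 7
(row=1, col=3): c = 0.3160 + 0.7300i → escape time 6
(row=1, col=4): c = 0.6580 + 0.7300i → escape time 3
(row=1, col=5): c = 1.0000 + 0.7300i → escape time 2
(row=2, col=0): c = -0.7100 + -0.0400i → escape time 7
(row=2, col=1): c = -0.3680 + -0.0400i → escape time 7
(row=2, col=2): c = -0.0260 + -0.0400i → escape time 7
(row=2, col=3): c = 0.3160 + -0.0400i → escape time 7
(row=2, col=4): c = 0.6580 + -0.0400i → escape time 4
(row=2, col=5): c = 1.0000 + -0.0400i → escape time 2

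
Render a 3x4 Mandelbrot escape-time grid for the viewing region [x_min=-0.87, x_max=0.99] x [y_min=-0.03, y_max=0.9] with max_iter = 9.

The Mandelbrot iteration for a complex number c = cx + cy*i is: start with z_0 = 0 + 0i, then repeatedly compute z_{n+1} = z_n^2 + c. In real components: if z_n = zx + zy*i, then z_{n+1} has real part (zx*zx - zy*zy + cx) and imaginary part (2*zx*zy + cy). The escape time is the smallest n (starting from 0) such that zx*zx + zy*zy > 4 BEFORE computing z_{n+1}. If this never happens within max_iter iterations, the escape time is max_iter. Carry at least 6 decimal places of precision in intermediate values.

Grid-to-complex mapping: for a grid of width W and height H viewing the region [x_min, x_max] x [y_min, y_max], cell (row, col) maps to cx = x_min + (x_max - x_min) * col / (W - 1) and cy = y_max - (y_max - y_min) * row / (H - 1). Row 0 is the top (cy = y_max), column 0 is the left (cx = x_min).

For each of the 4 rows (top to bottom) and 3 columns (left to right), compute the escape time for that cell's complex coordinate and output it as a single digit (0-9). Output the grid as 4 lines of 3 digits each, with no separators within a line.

(row=0, col=0): c = -0.8700 + 0.9000i → escape time 3
(row=0, col=1): c = 0.0600 + 0.9000i → escape time 6
(row=0, col=2): c = 0.9900 + 0.9000i → escape time 2
(row=1, col=0): c = -0.8700 + 0.5900i → escape time 5
(row=1, col=1): c = 0.0600 + 0.5900i → escape time 9
(row=1, col=2): c = 0.9900 + 0.5900i → escape time 2
(row=2, col=0): c = -0.8700 + 0.2800i → escape time 9
(row=2, col=1): c = 0.0600 + 0.2800i → escape time 9
(row=2, col=2): c = 0.9900 + 0.2800i → escape time 2
(row=3, col=0): c = -0.8700 + -0.0300i → escape time 9
(row=3, col=1): c = 0.0600 + -0.0300i → escape time 9
(row=3, col=2): c = 0.9900 + -0.0300i → escape time 3

Answer: 362
592
992
993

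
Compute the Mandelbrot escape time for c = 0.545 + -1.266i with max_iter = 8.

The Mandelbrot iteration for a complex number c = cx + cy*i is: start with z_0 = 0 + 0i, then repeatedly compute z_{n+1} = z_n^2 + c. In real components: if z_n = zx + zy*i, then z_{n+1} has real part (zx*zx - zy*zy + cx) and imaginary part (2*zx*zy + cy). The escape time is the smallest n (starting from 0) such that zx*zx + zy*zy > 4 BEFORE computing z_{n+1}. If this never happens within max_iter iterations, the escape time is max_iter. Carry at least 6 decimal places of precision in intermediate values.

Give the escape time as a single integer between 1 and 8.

z_0 = 0 + 0i, c = 0.5450 + -1.2660i
Iter 1: z = 0.5450 + -1.2660i, |z|^2 = 1.8998
Iter 2: z = -0.7607 + -2.6459i, |z|^2 = 7.5797
Escaped at iteration 2

Answer: 2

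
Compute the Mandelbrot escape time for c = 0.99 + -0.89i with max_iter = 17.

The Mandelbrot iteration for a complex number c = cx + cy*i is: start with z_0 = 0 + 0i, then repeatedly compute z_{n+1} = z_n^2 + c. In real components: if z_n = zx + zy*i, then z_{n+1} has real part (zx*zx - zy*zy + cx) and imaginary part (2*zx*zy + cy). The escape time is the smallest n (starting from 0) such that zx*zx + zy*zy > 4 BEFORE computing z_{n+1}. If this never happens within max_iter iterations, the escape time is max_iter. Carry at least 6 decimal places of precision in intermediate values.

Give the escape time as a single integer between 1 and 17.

z_0 = 0 + 0i, c = 0.9900 + -0.8900i
Iter 1: z = 0.9900 + -0.8900i, |z|^2 = 1.7722
Iter 2: z = 1.1780 + -2.6522i, |z|^2 = 8.4218
Escaped at iteration 2

Answer: 2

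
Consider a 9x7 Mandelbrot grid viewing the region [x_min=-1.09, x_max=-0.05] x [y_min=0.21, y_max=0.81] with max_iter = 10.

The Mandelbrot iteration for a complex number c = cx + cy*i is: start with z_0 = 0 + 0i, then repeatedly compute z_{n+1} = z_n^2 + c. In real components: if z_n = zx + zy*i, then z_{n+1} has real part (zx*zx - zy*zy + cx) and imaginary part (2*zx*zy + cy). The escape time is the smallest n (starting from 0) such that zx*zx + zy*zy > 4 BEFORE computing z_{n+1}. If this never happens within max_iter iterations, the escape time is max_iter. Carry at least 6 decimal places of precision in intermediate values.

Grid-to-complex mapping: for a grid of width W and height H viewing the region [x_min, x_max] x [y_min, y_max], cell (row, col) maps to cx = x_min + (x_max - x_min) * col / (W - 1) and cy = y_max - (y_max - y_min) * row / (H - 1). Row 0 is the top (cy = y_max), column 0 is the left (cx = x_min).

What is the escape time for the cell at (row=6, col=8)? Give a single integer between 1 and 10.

Answer: 10

Derivation:
z_0 = 0 + 0i, c = -0.0500 + 0.2100i
Iter 1: z = -0.0500 + 0.2100i, |z|^2 = 0.0466
Iter 2: z = -0.0916 + 0.1890i, |z|^2 = 0.0441
Iter 3: z = -0.0773 + 0.1754i, |z|^2 = 0.0367
Iter 4: z = -0.0748 + 0.1829i, |z|^2 = 0.0390
Iter 5: z = -0.0779 + 0.1827i, |z|^2 = 0.0394
Iter 6: z = -0.0773 + 0.1816i, |z|^2 = 0.0389
Iter 7: z = -0.0770 + 0.1819i, |z|^2 = 0.0390
Iter 8: z = -0.0772 + 0.1820i, |z|^2 = 0.0391
Iter 9: z = -0.0772 + 0.1819i, |z|^2 = 0.0390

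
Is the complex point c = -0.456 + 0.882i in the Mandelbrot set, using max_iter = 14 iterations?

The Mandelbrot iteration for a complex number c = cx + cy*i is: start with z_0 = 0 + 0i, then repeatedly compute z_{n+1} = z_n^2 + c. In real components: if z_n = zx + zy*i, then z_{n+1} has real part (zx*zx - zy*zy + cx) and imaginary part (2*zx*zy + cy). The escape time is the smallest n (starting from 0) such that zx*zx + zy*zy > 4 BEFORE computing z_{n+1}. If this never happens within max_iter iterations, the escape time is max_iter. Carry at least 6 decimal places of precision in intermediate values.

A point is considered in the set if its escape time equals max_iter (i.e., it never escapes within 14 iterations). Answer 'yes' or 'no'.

Answer: no

Derivation:
z_0 = 0 + 0i, c = -0.4560 + 0.8820i
Iter 1: z = -0.4560 + 0.8820i, |z|^2 = 0.9859
Iter 2: z = -1.0260 + 0.0776i, |z|^2 = 1.0587
Iter 3: z = 0.5906 + 0.7227i, |z|^2 = 0.8712
Iter 4: z = -0.6295 + 1.7357i, |z|^2 = 3.4090
Iter 5: z = -3.0725 + -1.3033i, |z|^2 = 11.1388
Escaped at iteration 5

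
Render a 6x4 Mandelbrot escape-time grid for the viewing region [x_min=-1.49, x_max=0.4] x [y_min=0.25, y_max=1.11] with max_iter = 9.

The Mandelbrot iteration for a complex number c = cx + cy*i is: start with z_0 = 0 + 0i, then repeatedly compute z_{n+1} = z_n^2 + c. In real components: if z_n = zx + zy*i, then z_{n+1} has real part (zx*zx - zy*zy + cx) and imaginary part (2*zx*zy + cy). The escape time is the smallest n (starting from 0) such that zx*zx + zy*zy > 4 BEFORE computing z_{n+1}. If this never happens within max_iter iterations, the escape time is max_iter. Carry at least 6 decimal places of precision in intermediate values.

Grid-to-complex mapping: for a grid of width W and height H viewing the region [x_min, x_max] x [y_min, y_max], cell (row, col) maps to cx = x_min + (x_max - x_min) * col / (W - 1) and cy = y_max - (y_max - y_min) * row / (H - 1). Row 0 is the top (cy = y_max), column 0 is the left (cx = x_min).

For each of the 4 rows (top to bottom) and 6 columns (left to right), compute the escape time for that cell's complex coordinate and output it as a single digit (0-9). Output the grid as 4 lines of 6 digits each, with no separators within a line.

Answer: 233442
334694
356998
599999

Derivation:
(row=0, col=0): c = -1.4900 + 1.1100i → escape time 2
(row=0, col=1): c = -1.1120 + 1.1100i → escape time 3
(row=0, col=2): c = -0.7340 + 1.1100i → escape time 3
(row=0, col=3): c = -0.3560 + 1.1100i → escape time 4
(row=0, col=4): c = 0.0220 + 1.1100i → escape time 4
(row=0, col=5): c = 0.4000 + 1.1100i → escape time 2
(row=1, col=0): c = -1.4900 + 0.8233i → escape time 3
(row=1, col=1): c = -1.1120 + 0.8233i → escape time 3
(row=1, col=2): c = -0.7340 + 0.8233i → escape time 4
(row=1, col=3): c = -0.3560 + 0.8233i → escape time 6
(row=1, col=4): c = 0.0220 + 0.8233i → escape time 9
(row=1, col=5): c = 0.4000 + 0.8233i → escape time 4
(row=2, col=0): c = -1.4900 + 0.5367i → escape time 3
(row=2, col=1): c = -1.1120 + 0.5367i → escape time 5
(row=2, col=2): c = -0.7340 + 0.5367i → escape time 6
(row=2, col=3): c = -0.3560 + 0.5367i → escape time 9
(row=2, col=4): c = 0.0220 + 0.5367i → escape time 9
(row=2, col=5): c = 0.4000 + 0.5367i → escape time 8
(row=3, col=0): c = -1.4900 + 0.2500i → escape time 5
(row=3, col=1): c = -1.1120 + 0.2500i → escape time 9
(row=3, col=2): c = -0.7340 + 0.2500i → escape time 9
(row=3, col=3): c = -0.3560 + 0.2500i → escape time 9
(row=3, col=4): c = 0.0220 + 0.2500i → escape time 9
(row=3, col=5): c = 0.4000 + 0.2500i → escape time 9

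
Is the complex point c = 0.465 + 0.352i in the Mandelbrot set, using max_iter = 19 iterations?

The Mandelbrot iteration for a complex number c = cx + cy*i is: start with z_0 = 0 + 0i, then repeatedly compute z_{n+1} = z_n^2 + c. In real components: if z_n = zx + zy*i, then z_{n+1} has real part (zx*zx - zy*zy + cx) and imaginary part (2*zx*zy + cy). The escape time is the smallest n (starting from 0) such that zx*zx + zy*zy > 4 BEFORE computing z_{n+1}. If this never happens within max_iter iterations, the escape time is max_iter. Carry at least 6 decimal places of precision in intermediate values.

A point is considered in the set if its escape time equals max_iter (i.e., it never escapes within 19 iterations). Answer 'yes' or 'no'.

z_0 = 0 + 0i, c = 0.4650 + 0.3520i
Iter 1: z = 0.4650 + 0.3520i, |z|^2 = 0.3401
Iter 2: z = 0.5573 + 0.6794i, |z|^2 = 0.7721
Iter 3: z = 0.3141 + 1.1092i, |z|^2 = 1.3291
Iter 4: z = -0.6668 + 1.0488i, |z|^2 = 1.5445
Iter 5: z = -0.1903 + -1.0466i, |z|^2 = 1.1316
Iter 6: z = -0.5941 + 0.7504i, |z|^2 = 0.9161
Iter 7: z = 0.2549 + -0.5397i, |z|^2 = 0.3562
Iter 8: z = 0.2387 + 0.0769i, |z|^2 = 0.0629
Iter 9: z = 0.5161 + 0.3887i, |z|^2 = 0.4174
Iter 10: z = 0.5802 + 0.7532i, |z|^2 = 0.9040
Iter 11: z = 0.2344 + 1.2260i, |z|^2 = 1.5581
Iter 12: z = -0.9833 + 0.9267i, |z|^2 = 1.8255
Iter 13: z = 0.5730 + -1.4703i, |z|^2 = 2.4903
Iter 14: z = -1.3685 + -1.3332i, |z|^2 = 3.6501
Iter 15: z = 0.5605 + 4.0009i, |z|^2 = 16.3210
Escaped at iteration 15

Answer: no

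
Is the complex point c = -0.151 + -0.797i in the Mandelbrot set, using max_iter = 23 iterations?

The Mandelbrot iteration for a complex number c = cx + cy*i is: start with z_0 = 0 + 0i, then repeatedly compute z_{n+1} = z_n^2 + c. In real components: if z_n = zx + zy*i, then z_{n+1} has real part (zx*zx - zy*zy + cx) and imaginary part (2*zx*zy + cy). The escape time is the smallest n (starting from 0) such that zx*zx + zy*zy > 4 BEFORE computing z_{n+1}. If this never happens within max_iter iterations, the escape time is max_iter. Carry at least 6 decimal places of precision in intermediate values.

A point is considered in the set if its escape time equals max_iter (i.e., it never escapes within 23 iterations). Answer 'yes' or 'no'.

Answer: yes

Derivation:
z_0 = 0 + 0i, c = -0.1510 + -0.7970i
Iter 1: z = -0.1510 + -0.7970i, |z|^2 = 0.6580
Iter 2: z = -0.7634 + -0.5563i, |z|^2 = 0.8923
Iter 3: z = 0.1223 + 0.0524i, |z|^2 = 0.0177
Iter 4: z = -0.1388 + -0.7842i, |z|^2 = 0.6342
Iter 5: z = -0.7467 + -0.5793i, |z|^2 = 0.8932
Iter 6: z = 0.0709 + 0.0682i, |z|^2 = 0.0097
Iter 7: z = -0.1506 + -0.7873i, |z|^2 = 0.6426
Iter 8: z = -0.7482 + -0.5598i, |z|^2 = 0.8732
Iter 9: z = 0.0954 + 0.0407i, |z|^2 = 0.0108
Iter 10: z = -0.1436 + -0.7892i, |z|^2 = 0.6435
Iter 11: z = -0.7533 + -0.5704i, |z|^2 = 0.8928
Iter 12: z = 0.0911 + 0.0623i, |z|^2 = 0.0122
Iter 13: z = -0.1466 + -0.7856i, |z|^2 = 0.6387
Iter 14: z = -0.7468 + -0.5667i, |z|^2 = 0.8787
Iter 15: z = 0.0855 + 0.0493i, |z|^2 = 0.0097
Iter 16: z = -0.1461 + -0.7886i, |z|^2 = 0.6432
Iter 17: z = -0.7515 + -0.5666i, |z|^2 = 0.8857
Iter 18: z = 0.0927 + 0.0545i, |z|^2 = 0.0116
Iter 19: z = -0.1454 + -0.7869i, |z|^2 = 0.6403
Iter 20: z = -0.7491 + -0.5682i, |z|^2 = 0.8840
Iter 21: z = 0.0872 + 0.0543i, |z|^2 = 0.0106
Iter 22: z = -0.1463 + -0.7875i, |z|^2 = 0.6416
Did not escape in 23 iterations → in set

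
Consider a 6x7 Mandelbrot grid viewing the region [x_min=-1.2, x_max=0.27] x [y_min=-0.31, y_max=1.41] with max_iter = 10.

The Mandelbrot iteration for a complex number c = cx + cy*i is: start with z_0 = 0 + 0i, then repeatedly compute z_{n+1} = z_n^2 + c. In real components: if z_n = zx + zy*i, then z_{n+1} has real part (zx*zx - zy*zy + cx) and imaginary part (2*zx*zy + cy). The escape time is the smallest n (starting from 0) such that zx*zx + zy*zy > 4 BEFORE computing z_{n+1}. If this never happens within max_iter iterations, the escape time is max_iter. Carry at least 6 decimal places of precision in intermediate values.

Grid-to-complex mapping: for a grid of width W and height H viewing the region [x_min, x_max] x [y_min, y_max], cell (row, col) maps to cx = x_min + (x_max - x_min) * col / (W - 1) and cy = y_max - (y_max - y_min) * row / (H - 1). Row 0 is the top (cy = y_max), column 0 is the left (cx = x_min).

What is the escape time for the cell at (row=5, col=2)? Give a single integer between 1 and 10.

z_0 = 0 + 0i, c = -0.6120 + -0.0233i
Iter 1: z = -0.6120 + -0.0233i, |z|^2 = 0.3751
Iter 2: z = -0.2380 + 0.0052i, |z|^2 = 0.0567
Iter 3: z = -0.5554 + -0.0258i, |z|^2 = 0.3091
Iter 4: z = -0.3042 + 0.0053i, |z|^2 = 0.0926
Iter 5: z = -0.5195 + -0.0266i, |z|^2 = 0.2706
Iter 6: z = -0.3428 + 0.0043i, |z|^2 = 0.1176
Iter 7: z = -0.4945 + -0.0263i, |z|^2 = 0.2452
Iter 8: z = -0.3682 + 0.0027i, |z|^2 = 0.1356
Iter 9: z = -0.4764 + -0.0253i, |z|^2 = 0.2276

Answer: 10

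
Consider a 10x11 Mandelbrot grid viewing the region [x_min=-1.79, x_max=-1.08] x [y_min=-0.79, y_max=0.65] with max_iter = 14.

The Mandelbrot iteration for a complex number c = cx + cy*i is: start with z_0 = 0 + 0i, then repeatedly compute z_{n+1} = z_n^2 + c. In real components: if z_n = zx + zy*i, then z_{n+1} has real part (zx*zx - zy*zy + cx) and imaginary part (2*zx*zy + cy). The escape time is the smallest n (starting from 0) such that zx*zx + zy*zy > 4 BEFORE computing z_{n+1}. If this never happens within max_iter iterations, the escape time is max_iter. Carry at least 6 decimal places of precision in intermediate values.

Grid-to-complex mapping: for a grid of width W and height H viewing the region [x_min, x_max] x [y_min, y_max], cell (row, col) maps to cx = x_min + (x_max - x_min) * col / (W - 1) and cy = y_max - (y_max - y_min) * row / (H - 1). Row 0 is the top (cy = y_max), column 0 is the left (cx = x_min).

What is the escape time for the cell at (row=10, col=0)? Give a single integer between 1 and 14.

Answer: 2

Derivation:
z_0 = 0 + 0i, c = -1.7900 + -0.7900i
Iter 1: z = -1.7900 + -0.7900i, |z|^2 = 3.8282
Iter 2: z = 0.7900 + 2.0382i, |z|^2 = 4.7784
Escaped at iteration 2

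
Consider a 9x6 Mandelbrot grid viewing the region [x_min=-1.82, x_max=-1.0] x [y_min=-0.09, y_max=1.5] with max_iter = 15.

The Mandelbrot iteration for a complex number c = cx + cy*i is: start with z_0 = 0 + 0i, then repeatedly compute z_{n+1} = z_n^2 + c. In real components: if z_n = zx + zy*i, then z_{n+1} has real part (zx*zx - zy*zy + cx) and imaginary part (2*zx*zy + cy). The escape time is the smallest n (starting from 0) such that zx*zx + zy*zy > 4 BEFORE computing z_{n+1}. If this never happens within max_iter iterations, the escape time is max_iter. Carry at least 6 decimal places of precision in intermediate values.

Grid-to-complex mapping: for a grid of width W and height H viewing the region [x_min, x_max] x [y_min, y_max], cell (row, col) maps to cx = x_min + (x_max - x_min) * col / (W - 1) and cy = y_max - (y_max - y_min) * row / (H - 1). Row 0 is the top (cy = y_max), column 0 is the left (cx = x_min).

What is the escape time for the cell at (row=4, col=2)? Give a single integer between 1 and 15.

z_0 = 0 + 0i, c = -1.6150 + 0.2280i
Iter 1: z = -1.6150 + 0.2280i, |z|^2 = 2.6602
Iter 2: z = 0.9412 + -0.5084i, |z|^2 = 1.1444
Iter 3: z = -0.9876 + -0.7291i, |z|^2 = 1.5069
Iter 4: z = -1.1713 + 1.6681i, |z|^2 = 4.1547
Escaped at iteration 4

Answer: 4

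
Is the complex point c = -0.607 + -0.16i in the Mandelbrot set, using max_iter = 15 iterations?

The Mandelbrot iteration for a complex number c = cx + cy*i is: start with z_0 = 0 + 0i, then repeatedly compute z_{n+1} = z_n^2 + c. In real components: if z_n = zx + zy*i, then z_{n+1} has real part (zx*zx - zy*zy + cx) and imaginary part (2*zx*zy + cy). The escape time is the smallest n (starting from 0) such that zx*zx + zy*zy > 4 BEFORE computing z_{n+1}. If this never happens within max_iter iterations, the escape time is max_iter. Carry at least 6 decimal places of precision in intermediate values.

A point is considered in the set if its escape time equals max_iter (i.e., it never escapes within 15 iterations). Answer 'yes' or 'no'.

Answer: yes

Derivation:
z_0 = 0 + 0i, c = -0.6070 + -0.1600i
Iter 1: z = -0.6070 + -0.1600i, |z|^2 = 0.3940
Iter 2: z = -0.2642 + 0.0342i, |z|^2 = 0.0709
Iter 3: z = -0.5384 + -0.1781i, |z|^2 = 0.3216
Iter 4: z = -0.3488 + 0.0318i, |z|^2 = 0.1227
Iter 5: z = -0.4863 + -0.1822i, |z|^2 = 0.2697
Iter 6: z = -0.4037 + 0.0172i, |z|^2 = 0.1633
Iter 7: z = -0.4443 + -0.1739i, |z|^2 = 0.2277
Iter 8: z = -0.4398 + -0.0055i, |z|^2 = 0.1934
Iter 9: z = -0.4136 + -0.1552i, |z|^2 = 0.1952
Iter 10: z = -0.4600 + -0.0316i, |z|^2 = 0.2126
Iter 11: z = -0.3964 + -0.1309i, |z|^2 = 0.1743
Iter 12: z = -0.4670 + -0.0562i, |z|^2 = 0.2213
Iter 13: z = -0.3921 + -0.1075i, |z|^2 = 0.1653
Iter 14: z = -0.4648 + -0.0757i, |z|^2 = 0.2218
Did not escape in 15 iterations → in set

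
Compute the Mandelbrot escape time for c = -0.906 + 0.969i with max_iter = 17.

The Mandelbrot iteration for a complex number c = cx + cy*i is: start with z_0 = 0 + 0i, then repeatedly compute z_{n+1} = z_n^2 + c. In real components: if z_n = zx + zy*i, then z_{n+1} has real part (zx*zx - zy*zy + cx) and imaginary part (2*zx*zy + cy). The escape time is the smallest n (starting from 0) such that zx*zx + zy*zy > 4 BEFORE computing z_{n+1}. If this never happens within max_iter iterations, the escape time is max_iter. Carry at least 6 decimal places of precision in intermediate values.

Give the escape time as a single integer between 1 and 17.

z_0 = 0 + 0i, c = -0.9060 + 0.9690i
Iter 1: z = -0.9060 + 0.9690i, |z|^2 = 1.7598
Iter 2: z = -1.0241 + -0.7868i, |z|^2 = 1.6679
Iter 3: z = -0.4763 + 2.5806i, |z|^2 = 6.8864
Escaped at iteration 3

Answer: 3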